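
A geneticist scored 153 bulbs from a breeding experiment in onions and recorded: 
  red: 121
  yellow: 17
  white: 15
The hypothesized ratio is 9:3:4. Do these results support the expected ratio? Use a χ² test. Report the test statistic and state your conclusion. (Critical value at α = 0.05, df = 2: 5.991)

The 9:3:4 ratio has 16 parts, so with N = 153 the expected counts are:
  red: 153 × 9/16 = 86.0625
  yellow: 153 × 3/16 = 28.6875
  white: 153 × 4/16 = 38.25
χ² = Σ (O − E)² / E
  red: (121 − 86.0625)² / 86.0625 = 14.1831
  yellow: (17 − 28.6875)² / 28.6875 = 4.7616
  white: (15 − 38.25)² / 38.25 = 14.1324
χ² = 14.1831 + 4.7616 + 14.1324 = 33.0771 ≈ 33.077
Degrees of freedom = 3 − 1 = 2; critical value at α = 0.05 is 5.991.
Since 33.077 > 5.991, we reject the null hypothesis — the data do not fit the 9:3:4 ratio.

33.077; not consistent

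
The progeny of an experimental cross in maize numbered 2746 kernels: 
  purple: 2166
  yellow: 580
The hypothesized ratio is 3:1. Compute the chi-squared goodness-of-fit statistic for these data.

22.029

Under the 3:1 hypothesis (Σ ratio = 4, N = 2746):
  purple: 2746 × 3/4 = 2059.5
  yellow: 2746 × 1/4 = 686.5
χ² = Σ (O − E)² / E
  purple: (2166 − 2059.5)² / 2059.5 = 5.5073
  yellow: (580 − 686.5)² / 686.5 = 16.5218
χ² = 5.5073 + 16.5218 = 22.0291 ≈ 22.029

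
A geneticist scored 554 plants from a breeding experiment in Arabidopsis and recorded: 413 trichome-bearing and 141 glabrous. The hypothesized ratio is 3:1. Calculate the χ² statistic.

Total ratio parts = 4. Expected numbers out of 554:
  trichome-bearing: 554 × 3/4 = 415.5
  glabrous: 554 × 1/4 = 138.5
χ² = Σ (O − E)² / E
  trichome-bearing: (413 − 415.5)² / 415.5 = 0.0150
  glabrous: (141 − 138.5)² / 138.5 = 0.0451
χ² = 0.0150 + 0.0451 = 0.0601 ≈ 0.060

0.060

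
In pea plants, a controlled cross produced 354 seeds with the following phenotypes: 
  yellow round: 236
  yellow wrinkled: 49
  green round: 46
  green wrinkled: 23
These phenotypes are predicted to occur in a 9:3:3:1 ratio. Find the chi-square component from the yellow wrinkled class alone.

4.548

Total ratio parts = 16. Expected numbers out of 354:
  yellow round: 354 × 9/16 = 199.125
  yellow wrinkled: 354 × 3/16 = 66.375
  green round: 354 × 3/16 = 66.375
  green wrinkled: 354 × 1/16 = 22.125
Contribution of yellow wrinkled: (49 − 66.375)² / 66.375 = 4.5483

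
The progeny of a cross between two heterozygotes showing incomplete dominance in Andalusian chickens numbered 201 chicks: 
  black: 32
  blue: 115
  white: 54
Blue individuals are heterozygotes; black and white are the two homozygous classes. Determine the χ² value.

With incomplete dominance, a heterozygote × heterozygote cross gives a 1:2:1 phenotypic ratio.
Expected counts for N = 201 under a 1:2:1 ratio (total parts = 4):
  black: 201 × 1/4 = 50.25
  blue: 201 × 2/4 = 100.5
  white: 201 × 1/4 = 50.25
χ² = Σ (O − E)² / E
  black: (32 − 50.25)² / 50.25 = 6.6281
  blue: (115 − 100.5)² / 100.5 = 2.0920
  white: (54 − 50.25)² / 50.25 = 0.2799
χ² = 6.6281 + 2.0920 + 0.2799 = 9.000

9.000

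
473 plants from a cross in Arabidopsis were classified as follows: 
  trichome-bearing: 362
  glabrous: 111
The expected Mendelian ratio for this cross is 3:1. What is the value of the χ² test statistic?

0.593

The 3:1 ratio has 4 parts, so with N = 473 the expected counts are:
  trichome-bearing: 473 × 3/4 = 354.75
  glabrous: 473 × 1/4 = 118.25
χ² = Σ (O − E)² / E
  trichome-bearing: (362 − 354.75)² / 354.75 = 0.1482
  glabrous: (111 − 118.25)² / 118.25 = 0.4445
χ² = 0.1482 + 0.4445 = 0.5927 ≈ 0.593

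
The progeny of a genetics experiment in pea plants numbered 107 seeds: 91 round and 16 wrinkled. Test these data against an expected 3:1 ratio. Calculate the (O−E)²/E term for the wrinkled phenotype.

4.320

The 3:1 ratio has 4 parts, so with N = 107 the expected counts are:
  round: 107 × 3/4 = 80.25
  wrinkled: 107 × 1/4 = 26.75
Contribution of wrinkled: (16 − 26.75)² / 26.75 = 4.3201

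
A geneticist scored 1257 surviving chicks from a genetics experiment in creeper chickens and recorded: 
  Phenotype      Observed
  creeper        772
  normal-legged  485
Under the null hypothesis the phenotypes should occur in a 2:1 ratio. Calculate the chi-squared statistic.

Under the 2:1 hypothesis (Σ ratio = 3, N = 1257):
  creeper: 1257 × 2/3 = 838
  normal-legged: 1257 × 1/3 = 419
χ² = Σ (O − E)² / E
  creeper: (772 − 838)² / 838 = 5.1981
  normal-legged: (485 − 419)² / 419 = 10.3962
χ² = 5.1981 + 10.3962 = 15.5943 ≈ 15.594

15.594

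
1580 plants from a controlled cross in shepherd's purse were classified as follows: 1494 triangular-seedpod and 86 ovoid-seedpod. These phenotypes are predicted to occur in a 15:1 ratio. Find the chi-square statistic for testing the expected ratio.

Total ratio parts = 16. Expected numbers out of 1580:
  triangular-seedpod: 1580 × 15/16 = 1481.25
  ovoid-seedpod: 1580 × 1/16 = 98.75
χ² = Σ (O − E)² / E
  triangular-seedpod: (1494 − 1481.25)² / 1481.25 = 0.1097
  ovoid-seedpod: (86 − 98.75)² / 98.75 = 1.6462
χ² = 0.1097 + 1.6462 = 1.7559 ≈ 1.756

1.756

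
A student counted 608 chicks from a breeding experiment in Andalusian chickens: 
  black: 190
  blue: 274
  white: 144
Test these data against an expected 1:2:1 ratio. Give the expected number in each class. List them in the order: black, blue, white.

Expected counts for N = 608 under a 1:2:1 ratio (total parts = 4):
  black: 608 × 1/4 = 152
  blue: 608 × 2/4 = 304
  white: 608 × 1/4 = 152

152, 304, 152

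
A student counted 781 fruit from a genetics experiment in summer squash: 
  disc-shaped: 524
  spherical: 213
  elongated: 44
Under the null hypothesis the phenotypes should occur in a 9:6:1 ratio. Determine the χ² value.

38.584

Expected counts for N = 781 under a 9:6:1 ratio (total parts = 16):
  disc-shaped: 781 × 9/16 = 439.3125
  spherical: 781 × 6/16 = 292.875
  elongated: 781 × 1/16 = 48.8125
χ² = Σ (O − E)² / E
  disc-shaped: (524 − 439.3125)² / 439.3125 = 16.3254
  spherical: (213 − 292.875)² / 292.875 = 21.7841
  elongated: (44 − 48.8125)² / 48.8125 = 0.4745
χ² = 16.3254 + 21.7841 + 0.4745 = 38.584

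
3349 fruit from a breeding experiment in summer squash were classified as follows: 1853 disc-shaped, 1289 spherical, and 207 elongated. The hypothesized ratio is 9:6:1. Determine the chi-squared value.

The 9:6:1 ratio has 16 parts, so with N = 3349 the expected counts are:
  disc-shaped: 3349 × 9/16 = 1883.8125
  spherical: 3349 × 6/16 = 1255.875
  elongated: 3349 × 1/16 = 209.3125
χ² = Σ (O − E)² / E
  disc-shaped: (1853 − 1883.8125)² / 1883.8125 = 0.5040
  spherical: (1289 − 1255.875)² / 1255.875 = 0.8737
  elongated: (207 − 209.3125)² / 209.3125 = 0.0255
χ² = 0.5040 + 0.8737 + 0.0255 = 1.4032 ≈ 1.403

1.403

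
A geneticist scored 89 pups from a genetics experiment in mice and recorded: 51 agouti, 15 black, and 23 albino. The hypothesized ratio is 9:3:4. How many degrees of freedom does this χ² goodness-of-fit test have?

A goodness-of-fit test with 3 phenotype classes has df = 3 − 1 = 2.

2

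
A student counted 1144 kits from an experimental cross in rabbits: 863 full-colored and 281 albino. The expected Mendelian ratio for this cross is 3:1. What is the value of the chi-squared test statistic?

Expected counts for N = 1144 under a 3:1 ratio (total parts = 4):
  full-colored: 1144 × 3/4 = 858
  albino: 1144 × 1/4 = 286
χ² = Σ (O − E)² / E
  full-colored: (863 − 858)² / 858 = 0.0291
  albino: (281 − 286)² / 286 = 0.0874
χ² = 0.0291 + 0.0874 = 0.1165 ≈ 0.117

0.117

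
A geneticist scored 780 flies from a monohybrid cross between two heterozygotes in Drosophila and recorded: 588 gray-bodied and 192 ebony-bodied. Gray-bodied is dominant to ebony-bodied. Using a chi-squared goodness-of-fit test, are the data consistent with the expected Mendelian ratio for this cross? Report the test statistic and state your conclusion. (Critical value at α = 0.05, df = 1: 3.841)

For a monohybrid cross between heterozygotes with complete dominance, the expected phenotypic ratio is 3:1.
Total ratio parts = 4. Expected numbers out of 780:
  gray-bodied: 780 × 3/4 = 585
  ebony-bodied: 780 × 1/4 = 195
χ² = Σ (O − E)² / E
  gray-bodied: (588 − 585)² / 585 = 0.0154
  ebony-bodied: (192 − 195)² / 195 = 0.0462
χ² = 0.0154 + 0.0462 = 0.0616 ≈ 0.062
Degrees of freedom = 2 − 1 = 1; critical value at α = 0.05 is 3.841.
Since 0.062 < 3.841, we fail to reject the null hypothesis — the data are consistent with the 3:1 ratio.

0.062; consistent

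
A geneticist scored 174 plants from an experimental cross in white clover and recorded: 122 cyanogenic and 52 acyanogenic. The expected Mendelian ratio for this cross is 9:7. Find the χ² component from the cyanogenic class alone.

5.947

Expected counts for N = 174 under a 9:7 ratio (total parts = 16):
  cyanogenic: 174 × 9/16 = 97.875
  acyanogenic: 174 × 7/16 = 76.125
Contribution of cyanogenic: (122 − 97.875)² / 97.875 = 5.9465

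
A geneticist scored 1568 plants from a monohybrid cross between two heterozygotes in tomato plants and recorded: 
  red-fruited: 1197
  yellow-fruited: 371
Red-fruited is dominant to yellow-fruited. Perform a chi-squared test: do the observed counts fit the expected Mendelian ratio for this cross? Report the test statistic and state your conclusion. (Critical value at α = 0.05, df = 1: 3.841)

1.500; consistent

For a monohybrid cross between heterozygotes with complete dominance, the expected phenotypic ratio is 3:1.
Total ratio parts = 4. Expected numbers out of 1568:
  red-fruited: 1568 × 3/4 = 1176
  yellow-fruited: 1568 × 1/4 = 392
χ² = Σ (O − E)² / E
  red-fruited: (1197 − 1176)² / 1176 = 0.3750
  yellow-fruited: (371 − 392)² / 392 = 1.1250
χ² = 0.3750 + 1.1250 = 1.500
Degrees of freedom = 2 − 1 = 1; critical value at α = 0.05 is 3.841.
Since 1.500 < 3.841, we fail to reject the null hypothesis — the data are consistent with the 3:1 ratio.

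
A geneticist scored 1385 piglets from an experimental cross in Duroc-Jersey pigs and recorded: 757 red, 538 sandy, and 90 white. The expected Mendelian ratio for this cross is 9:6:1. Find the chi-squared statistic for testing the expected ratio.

The 9:6:1 ratio has 16 parts, so with N = 1385 the expected counts are:
  red: 1385 × 9/16 = 779.0625
  sandy: 1385 × 6/16 = 519.375
  white: 1385 × 1/16 = 86.5625
χ² = Σ (O − E)² / E
  red: (757 − 779.0625)² / 779.0625 = 0.6248
  sandy: (538 − 519.375)² / 519.375 = 0.6679
  white: (90 − 86.5625)² / 86.5625 = 0.1365
χ² = 0.6248 + 0.6679 + 0.1365 = 1.4292 ≈ 1.429

1.429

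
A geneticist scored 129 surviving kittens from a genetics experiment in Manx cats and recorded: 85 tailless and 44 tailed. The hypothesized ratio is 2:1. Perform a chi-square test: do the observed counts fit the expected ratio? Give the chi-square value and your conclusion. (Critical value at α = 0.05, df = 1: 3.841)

0.035; consistent

Under the 2:1 hypothesis (Σ ratio = 3, N = 129):
  tailless: 129 × 2/3 = 86
  tailed: 129 × 1/3 = 43
χ² = Σ (O − E)² / E
  tailless: (85 − 86)² / 86 = 0.0116
  tailed: (44 − 43)² / 43 = 0.0233
χ² = 0.0116 + 0.0233 = 0.0349 ≈ 0.035
Degrees of freedom = 2 − 1 = 1; critical value at α = 0.05 is 3.841.
Since 0.035 < 3.841, we fail to reject the null hypothesis — the data are consistent with the 2:1 ratio.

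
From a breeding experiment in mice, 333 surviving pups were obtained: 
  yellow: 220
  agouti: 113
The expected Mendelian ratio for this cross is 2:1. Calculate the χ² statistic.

0.054

Expected counts for N = 333 under a 2:1 ratio (total parts = 3):
  yellow: 333 × 2/3 = 222
  agouti: 333 × 1/3 = 111
χ² = Σ (O − E)² / E
  yellow: (220 − 222)² / 222 = 0.0180
  agouti: (113 − 111)² / 111 = 0.0360
χ² = 0.0180 + 0.0360 = 0.054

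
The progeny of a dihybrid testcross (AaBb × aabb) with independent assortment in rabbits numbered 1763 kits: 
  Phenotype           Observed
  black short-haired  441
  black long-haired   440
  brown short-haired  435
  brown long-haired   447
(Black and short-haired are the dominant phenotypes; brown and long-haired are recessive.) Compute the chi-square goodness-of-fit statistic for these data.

A dihybrid testcross with independent assortment gives a 1:1:1:1 ratio.
Under the 1:1:1:1 hypothesis (Σ ratio = 4, N = 1763):
  black short-haired: 1763 × 1/4 = 440.75
  black long-haired: 1763 × 1/4 = 440.75
  brown short-haired: 1763 × 1/4 = 440.75
  brown long-haired: 1763 × 1/4 = 440.75
χ² = Σ (O − E)² / E
  black short-haired: (441 − 440.75)² / 440.75 = 0.0001
  black long-haired: (440 − 440.75)² / 440.75 = 0.0013
  brown short-haired: (435 − 440.75)² / 440.75 = 0.0750
  brown long-haired: (447 − 440.75)² / 440.75 = 0.0886
χ² = 0.0001 + 0.0013 + 0.0750 + 0.0886 = 0.165

0.165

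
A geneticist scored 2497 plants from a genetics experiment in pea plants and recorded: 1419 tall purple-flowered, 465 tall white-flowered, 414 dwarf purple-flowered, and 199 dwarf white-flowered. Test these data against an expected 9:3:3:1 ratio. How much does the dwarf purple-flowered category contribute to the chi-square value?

The 9:3:3:1 ratio has 16 parts, so with N = 2497 the expected counts are:
  tall purple-flowered: 2497 × 9/16 = 1404.5625
  tall white-flowered: 2497 × 3/16 = 468.1875
  dwarf purple-flowered: 2497 × 3/16 = 468.1875
  dwarf white-flowered: 2497 × 1/16 = 156.0625
Contribution of dwarf purple-flowered: (414 − 468.1875)² / 468.1875 = 6.2716

6.272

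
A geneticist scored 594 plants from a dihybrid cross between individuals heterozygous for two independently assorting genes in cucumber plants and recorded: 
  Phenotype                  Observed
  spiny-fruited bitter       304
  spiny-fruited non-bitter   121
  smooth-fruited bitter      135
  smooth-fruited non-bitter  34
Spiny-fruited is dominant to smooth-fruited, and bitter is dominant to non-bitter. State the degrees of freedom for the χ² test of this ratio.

3

A dihybrid F₂ with independent assortment and complete dominance at both loci gives a 9:3:3:1 phenotypic ratio.
A goodness-of-fit test with 4 phenotype classes has df = 4 − 1 = 3.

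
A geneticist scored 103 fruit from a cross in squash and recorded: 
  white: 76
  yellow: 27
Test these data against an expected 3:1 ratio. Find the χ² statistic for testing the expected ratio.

Under the 3:1 hypothesis (Σ ratio = 4, N = 103):
  white: 103 × 3/4 = 77.25
  yellow: 103 × 1/4 = 25.75
χ² = Σ (O − E)² / E
  white: (76 − 77.25)² / 77.25 = 0.0202
  yellow: (27 − 25.75)² / 25.75 = 0.0607
χ² = 0.0202 + 0.0607 = 0.0809 ≈ 0.081

0.081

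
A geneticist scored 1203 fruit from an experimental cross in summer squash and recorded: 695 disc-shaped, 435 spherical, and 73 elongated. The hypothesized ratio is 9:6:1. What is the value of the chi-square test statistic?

1.136

Under the 9:6:1 hypothesis (Σ ratio = 16, N = 1203):
  disc-shaped: 1203 × 9/16 = 676.6875
  spherical: 1203 × 6/16 = 451.125
  elongated: 1203 × 1/16 = 75.1875
χ² = Σ (O − E)² / E
  disc-shaped: (695 − 676.6875)² / 676.6875 = 0.4956
  spherical: (435 − 451.125)² / 451.125 = 0.5764
  elongated: (73 − 75.1875)² / 75.1875 = 0.0636
χ² = 0.4956 + 0.5764 + 0.0636 = 1.1356 ≈ 1.136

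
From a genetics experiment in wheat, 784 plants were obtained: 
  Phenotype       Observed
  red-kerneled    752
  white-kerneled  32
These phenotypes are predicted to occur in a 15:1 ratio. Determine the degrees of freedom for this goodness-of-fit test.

A goodness-of-fit test with 2 phenotype classes has df = 2 − 1 = 1.

1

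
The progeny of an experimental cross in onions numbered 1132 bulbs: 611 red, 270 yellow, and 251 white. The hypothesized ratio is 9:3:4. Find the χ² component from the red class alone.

Under the 9:3:4 hypothesis (Σ ratio = 16, N = 1132):
  red: 1132 × 9/16 = 636.75
  yellow: 1132 × 3/16 = 212.25
  white: 1132 × 4/16 = 283
Contribution of red: (611 − 636.75)² / 636.75 = 1.0413

1.041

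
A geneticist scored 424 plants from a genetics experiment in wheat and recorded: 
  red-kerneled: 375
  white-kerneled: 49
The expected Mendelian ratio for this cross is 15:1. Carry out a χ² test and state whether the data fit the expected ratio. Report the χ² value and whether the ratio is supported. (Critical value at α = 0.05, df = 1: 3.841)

The 15:1 ratio has 16 parts, so with N = 424 the expected counts are:
  red-kerneled: 424 × 15/16 = 397.5
  white-kerneled: 424 × 1/16 = 26.5
χ² = Σ (O − E)² / E
  red-kerneled: (375 − 397.5)² / 397.5 = 1.2736
  white-kerneled: (49 − 26.5)² / 26.5 = 19.1038
χ² = 1.2736 + 19.1038 = 20.3774 ≈ 20.377
Degrees of freedom = 2 − 1 = 1; critical value at α = 0.05 is 3.841.
Since 20.377 > 3.841, we reject the null hypothesis — the data do not fit the 15:1 ratio.

20.377; not consistent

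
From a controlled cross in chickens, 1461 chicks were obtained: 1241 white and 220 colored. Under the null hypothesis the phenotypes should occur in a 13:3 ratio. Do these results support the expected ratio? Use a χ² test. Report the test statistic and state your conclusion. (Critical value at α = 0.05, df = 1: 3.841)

13.071; not consistent

The 13:3 ratio has 16 parts, so with N = 1461 the expected counts are:
  white: 1461 × 13/16 = 1187.0625
  colored: 1461 × 3/16 = 273.9375
χ² = Σ (O − E)² / E
  white: (1241 − 1187.0625)² / 1187.0625 = 2.4508
  colored: (220 − 273.9375)² / 273.9375 = 10.6201
χ² = 2.4508 + 10.6201 = 13.0709 ≈ 13.071
Degrees of freedom = 2 − 1 = 1; critical value at α = 0.05 is 3.841.
Since 13.071 > 3.841, we reject the null hypothesis — the data do not fit the 13:3 ratio.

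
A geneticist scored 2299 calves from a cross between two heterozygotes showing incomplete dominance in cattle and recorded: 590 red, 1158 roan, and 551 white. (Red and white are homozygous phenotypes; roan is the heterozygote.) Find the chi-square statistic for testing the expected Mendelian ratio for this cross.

With incomplete dominance, a heterozygote × heterozygote cross gives a 1:2:1 phenotypic ratio.
The 1:2:1 ratio has 4 parts, so with N = 2299 the expected counts are:
  red: 2299 × 1/4 = 574.75
  roan: 2299 × 2/4 = 1149.5
  white: 2299 × 1/4 = 574.75
χ² = Σ (O − E)² / E
  red: (590 − 574.75)² / 574.75 = 0.4046
  roan: (1158 − 1149.5)² / 1149.5 = 0.0629
  white: (551 − 574.75)² / 574.75 = 0.9814
χ² = 0.4046 + 0.0629 + 0.9814 = 1.4489 ≈ 1.449

1.449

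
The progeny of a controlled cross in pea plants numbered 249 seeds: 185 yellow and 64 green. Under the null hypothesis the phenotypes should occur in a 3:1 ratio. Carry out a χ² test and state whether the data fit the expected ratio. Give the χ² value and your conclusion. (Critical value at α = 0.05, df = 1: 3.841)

0.066; consistent

Under the 3:1 hypothesis (Σ ratio = 4, N = 249):
  yellow: 249 × 3/4 = 186.75
  green: 249 × 1/4 = 62.25
χ² = Σ (O − E)² / E
  yellow: (185 − 186.75)² / 186.75 = 0.0164
  green: (64 − 62.25)² / 62.25 = 0.0492
χ² = 0.0164 + 0.0492 = 0.0656 ≈ 0.066
Degrees of freedom = 2 − 1 = 1; critical value at α = 0.05 is 3.841.
Since 0.066 < 3.841, we fail to reject the null hypothesis — the data are consistent with the 3:1 ratio.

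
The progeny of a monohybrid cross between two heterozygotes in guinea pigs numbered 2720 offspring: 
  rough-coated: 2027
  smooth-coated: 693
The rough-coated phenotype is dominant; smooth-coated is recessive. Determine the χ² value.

0.331

For a monohybrid cross between heterozygotes with complete dominance, the expected phenotypic ratio is 3:1.
Under the 3:1 hypothesis (Σ ratio = 4, N = 2720):
  rough-coated: 2720 × 3/4 = 2040
  smooth-coated: 2720 × 1/4 = 680
χ² = Σ (O − E)² / E
  rough-coated: (2027 − 2040)² / 2040 = 0.0828
  smooth-coated: (693 − 680)² / 680 = 0.2485
χ² = 0.0828 + 0.2485 = 0.3313 ≈ 0.331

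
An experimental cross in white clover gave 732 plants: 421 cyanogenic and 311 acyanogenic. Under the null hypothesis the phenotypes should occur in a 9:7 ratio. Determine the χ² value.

0.475

Total ratio parts = 16. Expected numbers out of 732:
  cyanogenic: 732 × 9/16 = 411.75
  acyanogenic: 732 × 7/16 = 320.25
χ² = Σ (O − E)² / E
  cyanogenic: (421 − 411.75)² / 411.75 = 0.2078
  acyanogenic: (311 − 320.25)² / 320.25 = 0.2672
χ² = 0.2078 + 0.2672 = 0.475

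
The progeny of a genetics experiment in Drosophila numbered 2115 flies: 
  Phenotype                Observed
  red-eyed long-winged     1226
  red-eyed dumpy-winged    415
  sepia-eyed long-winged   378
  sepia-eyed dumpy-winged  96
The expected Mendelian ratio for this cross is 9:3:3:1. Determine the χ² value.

12.741

Under the 9:3:3:1 hypothesis (Σ ratio = 16, N = 2115):
  red-eyed long-winged: 2115 × 9/16 = 1189.6875
  red-eyed dumpy-winged: 2115 × 3/16 = 396.5625
  sepia-eyed long-winged: 2115 × 3/16 = 396.5625
  sepia-eyed dumpy-winged: 2115 × 1/16 = 132.1875
χ² = Σ (O − E)² / E
  red-eyed long-winged: (1226 − 1189.6875)² / 1189.6875 = 1.1084
  red-eyed dumpy-winged: (415 − 396.5625)² / 396.5625 = 0.8572
  sepia-eyed long-winged: (378 − 396.5625)² / 396.5625 = 0.8689
  sepia-eyed dumpy-winged: (96 − 132.1875)² / 132.1875 = 9.9066
χ² = 1.1084 + 0.8572 + 0.8689 + 9.9066 = 12.7411 ≈ 12.741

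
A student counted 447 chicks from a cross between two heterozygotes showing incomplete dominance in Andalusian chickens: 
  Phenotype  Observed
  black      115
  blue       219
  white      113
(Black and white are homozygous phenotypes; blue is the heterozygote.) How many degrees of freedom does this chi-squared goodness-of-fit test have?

With incomplete dominance, a heterozygote × heterozygote cross gives a 1:2:1 phenotypic ratio.
A goodness-of-fit test with 3 phenotype classes has df = 3 − 1 = 2.

2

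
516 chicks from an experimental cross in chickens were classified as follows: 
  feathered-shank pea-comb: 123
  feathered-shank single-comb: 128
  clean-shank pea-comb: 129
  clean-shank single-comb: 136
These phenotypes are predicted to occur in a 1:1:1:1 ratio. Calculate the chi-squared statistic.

0.667

Expected counts for N = 516 under a 1:1:1:1 ratio (total parts = 4):
  feathered-shank pea-comb: 516 × 1/4 = 129
  feathered-shank single-comb: 516 × 1/4 = 129
  clean-shank pea-comb: 516 × 1/4 = 129
  clean-shank single-comb: 516 × 1/4 = 129
χ² = Σ (O − E)² / E
  feathered-shank pea-comb: (123 − 129)² / 129 = 0.2791
  feathered-shank single-comb: (128 − 129)² / 129 = 0.0078
  clean-shank pea-comb: (129 − 129)² / 129 = 0.0000
  clean-shank single-comb: (136 − 129)² / 129 = 0.3798
χ² = 0.2791 + 0.0078 + 0.0000 + 0.3798 = 0.6667 ≈ 0.667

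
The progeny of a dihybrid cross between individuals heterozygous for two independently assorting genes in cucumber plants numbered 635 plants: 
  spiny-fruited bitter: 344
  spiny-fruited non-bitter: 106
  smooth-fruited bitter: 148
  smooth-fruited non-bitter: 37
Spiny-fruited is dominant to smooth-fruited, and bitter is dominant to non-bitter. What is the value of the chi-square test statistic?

9.135

A dihybrid F₂ with independent assortment and complete dominance at both loci gives a 9:3:3:1 phenotypic ratio.
The 9:3:3:1 ratio has 16 parts, so with N = 635 the expected counts are:
  spiny-fruited bitter: 635 × 9/16 = 357.1875
  spiny-fruited non-bitter: 635 × 3/16 = 119.0625
  smooth-fruited bitter: 635 × 3/16 = 119.0625
  smooth-fruited non-bitter: 635 × 1/16 = 39.6875
χ² = Σ (O − E)² / E
  spiny-fruited bitter: (344 − 357.1875)² / 357.1875 = 0.4869
  spiny-fruited non-bitter: (106 − 119.0625)² / 119.0625 = 1.4331
  smooth-fruited bitter: (148 − 119.0625)² / 119.0625 = 7.0331
  smooth-fruited non-bitter: (37 − 39.6875)² / 39.6875 = 0.1820
χ² = 0.4869 + 1.4331 + 7.0331 + 0.1820 = 9.1351 ≈ 9.135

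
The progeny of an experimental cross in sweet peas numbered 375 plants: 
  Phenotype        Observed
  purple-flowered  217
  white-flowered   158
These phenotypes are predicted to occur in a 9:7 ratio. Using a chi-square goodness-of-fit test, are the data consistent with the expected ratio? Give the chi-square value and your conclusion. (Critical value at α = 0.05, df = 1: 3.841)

0.398; consistent

Total ratio parts = 16. Expected numbers out of 375:
  purple-flowered: 375 × 9/16 = 210.9375
  white-flowered: 375 × 7/16 = 164.0625
χ² = Σ (O − E)² / E
  purple-flowered: (217 − 210.9375)² / 210.9375 = 0.1742
  white-flowered: (158 − 164.0625)² / 164.0625 = 0.2240
χ² = 0.1742 + 0.2240 = 0.3982 ≈ 0.398
Degrees of freedom = 2 − 1 = 1; critical value at α = 0.05 is 3.841.
Since 0.398 < 3.841, we fail to reject the null hypothesis — the data are consistent with the 9:7 ratio.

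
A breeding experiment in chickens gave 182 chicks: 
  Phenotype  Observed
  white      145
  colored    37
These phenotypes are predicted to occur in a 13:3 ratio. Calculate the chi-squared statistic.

Under the 13:3 hypothesis (Σ ratio = 16, N = 182):
  white: 182 × 13/16 = 147.875
  colored: 182 × 3/16 = 34.125
χ² = Σ (O − E)² / E
  white: (145 − 147.875)² / 147.875 = 0.0559
  colored: (37 − 34.125)² / 34.125 = 0.2422
χ² = 0.0559 + 0.2422 = 0.2981 ≈ 0.298

0.298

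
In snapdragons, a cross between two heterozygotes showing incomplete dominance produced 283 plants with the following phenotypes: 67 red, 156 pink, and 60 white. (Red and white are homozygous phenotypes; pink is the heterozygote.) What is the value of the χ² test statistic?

With incomplete dominance, a heterozygote × heterozygote cross gives a 1:2:1 phenotypic ratio.
Under the 1:2:1 hypothesis (Σ ratio = 4, N = 283):
  red: 283 × 1/4 = 70.75
  pink: 283 × 2/4 = 141.5
  white: 283 × 1/4 = 70.75
χ² = Σ (O − E)² / E
  red: (67 − 70.75)² / 70.75 = 0.1988
  pink: (156 − 141.5)² / 141.5 = 1.4859
  white: (60 − 70.75)² / 70.75 = 1.6334
χ² = 0.1988 + 1.4859 + 1.6334 = 3.3181 ≈ 3.318

3.318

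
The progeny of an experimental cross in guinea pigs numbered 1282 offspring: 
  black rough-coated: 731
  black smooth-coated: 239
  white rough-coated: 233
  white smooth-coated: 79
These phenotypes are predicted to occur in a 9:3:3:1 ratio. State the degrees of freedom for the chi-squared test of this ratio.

3

A goodness-of-fit test with 4 phenotype classes has df = 4 − 1 = 3.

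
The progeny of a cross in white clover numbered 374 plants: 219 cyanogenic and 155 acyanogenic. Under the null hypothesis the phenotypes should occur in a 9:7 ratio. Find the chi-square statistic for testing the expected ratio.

The 9:7 ratio has 16 parts, so with N = 374 the expected counts are:
  cyanogenic: 374 × 9/16 = 210.375
  acyanogenic: 374 × 7/16 = 163.625
χ² = Σ (O − E)² / E
  cyanogenic: (219 − 210.375)² / 210.375 = 0.3536
  acyanogenic: (155 − 163.625)² / 163.625 = 0.4546
χ² = 0.3536 + 0.4546 = 0.8082 ≈ 0.808

0.808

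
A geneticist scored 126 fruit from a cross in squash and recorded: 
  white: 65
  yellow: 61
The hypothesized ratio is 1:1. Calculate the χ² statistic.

Under the 1:1 hypothesis (Σ ratio = 2, N = 126):
  white: 126 × 1/2 = 63
  yellow: 126 × 1/2 = 63
χ² = Σ (O − E)² / E
  white: (65 − 63)² / 63 = 0.0635
  yellow: (61 − 63)² / 63 = 0.0635
χ² = 0.0635 + 0.0635 = 0.127

0.127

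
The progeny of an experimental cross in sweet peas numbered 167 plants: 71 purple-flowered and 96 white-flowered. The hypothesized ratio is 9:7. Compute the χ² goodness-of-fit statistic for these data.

Total ratio parts = 16. Expected numbers out of 167:
  purple-flowered: 167 × 9/16 = 93.9375
  white-flowered: 167 × 7/16 = 73.0625
χ² = Σ (O − E)² / E
  purple-flowered: (71 − 93.9375)² / 93.9375 = 5.6008
  white-flowered: (96 − 73.0625)² / 73.0625 = 7.2011
χ² = 5.6008 + 7.2011 = 12.8019 ≈ 12.802

12.802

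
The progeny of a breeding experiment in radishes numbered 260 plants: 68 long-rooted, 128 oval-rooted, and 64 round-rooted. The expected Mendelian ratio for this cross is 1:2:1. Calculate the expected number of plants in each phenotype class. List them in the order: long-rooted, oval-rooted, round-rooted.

Under the 1:2:1 hypothesis (Σ ratio = 4, N = 260):
  long-rooted: 260 × 1/4 = 65
  oval-rooted: 260 × 2/4 = 130
  round-rooted: 260 × 1/4 = 65

65, 130, 65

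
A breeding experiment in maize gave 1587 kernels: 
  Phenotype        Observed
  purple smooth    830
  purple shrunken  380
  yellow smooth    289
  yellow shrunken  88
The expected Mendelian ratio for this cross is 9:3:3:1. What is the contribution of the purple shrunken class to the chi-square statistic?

Under the 9:3:3:1 hypothesis (Σ ratio = 16, N = 1587):
  purple smooth: 1587 × 9/16 = 892.6875
  purple shrunken: 1587 × 3/16 = 297.5625
  yellow smooth: 1587 × 3/16 = 297.5625
  yellow shrunken: 1587 × 1/16 = 99.1875
Contribution of purple shrunken: (380 − 297.5625)² / 297.5625 = 22.8387

22.839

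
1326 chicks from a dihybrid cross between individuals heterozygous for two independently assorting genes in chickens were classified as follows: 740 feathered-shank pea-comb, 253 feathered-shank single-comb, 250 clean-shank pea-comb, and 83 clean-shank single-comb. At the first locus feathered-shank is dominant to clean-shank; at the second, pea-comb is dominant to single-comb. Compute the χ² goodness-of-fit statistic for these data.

0.131

A dihybrid F₂ with independent assortment and complete dominance at both loci gives a 9:3:3:1 phenotypic ratio.
Under the 9:3:3:1 hypothesis (Σ ratio = 16, N = 1326):
  feathered-shank pea-comb: 1326 × 9/16 = 745.875
  feathered-shank single-comb: 1326 × 3/16 = 248.625
  clean-shank pea-comb: 1326 × 3/16 = 248.625
  clean-shank single-comb: 1326 × 1/16 = 82.875
χ² = Σ (O − E)² / E
  feathered-shank pea-comb: (740 − 745.875)² / 745.875 = 0.0463
  feathered-shank single-comb: (253 − 248.625)² / 248.625 = 0.0770
  clean-shank pea-comb: (250 − 248.625)² / 248.625 = 0.0076
  clean-shank single-comb: (83 − 82.875)² / 82.875 = 0.0002
χ² = 0.0463 + 0.0770 + 0.0076 + 0.0002 = 0.1311 ≈ 0.131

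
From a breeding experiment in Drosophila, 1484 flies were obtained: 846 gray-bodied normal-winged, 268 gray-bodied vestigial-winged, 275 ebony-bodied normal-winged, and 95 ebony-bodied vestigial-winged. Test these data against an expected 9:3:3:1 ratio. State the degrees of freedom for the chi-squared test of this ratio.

A goodness-of-fit test with 4 phenotype classes has df = 4 − 1 = 3.

3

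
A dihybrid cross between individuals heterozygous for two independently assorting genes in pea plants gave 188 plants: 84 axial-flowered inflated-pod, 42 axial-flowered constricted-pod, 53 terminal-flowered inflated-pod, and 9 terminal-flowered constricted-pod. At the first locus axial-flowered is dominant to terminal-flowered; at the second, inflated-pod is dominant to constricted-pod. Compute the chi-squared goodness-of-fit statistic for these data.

A dihybrid F₂ with independent assortment and complete dominance at both loci gives a 9:3:3:1 phenotypic ratio.
The 9:3:3:1 ratio has 16 parts, so with N = 188 the expected counts are:
  axial-flowered inflated-pod: 188 × 9/16 = 105.75
  axial-flowered constricted-pod: 188 × 3/16 = 35.25
  terminal-flowered inflated-pod: 188 × 3/16 = 35.25
  terminal-flowered constricted-pod: 188 × 1/16 = 11.75
χ² = Σ (O − E)² / E
  axial-flowered inflated-pod: (84 − 105.75)² / 105.75 = 4.4734
  axial-flowered constricted-pod: (42 − 35.25)² / 35.25 = 1.2926
  terminal-flowered inflated-pod: (53 − 35.25)² / 35.25 = 8.9379
  terminal-flowered constricted-pod: (9 − 11.75)² / 11.75 = 0.6436
χ² = 4.4734 + 1.2926 + 8.9379 + 0.6436 = 15.3475 ≈ 15.348

15.348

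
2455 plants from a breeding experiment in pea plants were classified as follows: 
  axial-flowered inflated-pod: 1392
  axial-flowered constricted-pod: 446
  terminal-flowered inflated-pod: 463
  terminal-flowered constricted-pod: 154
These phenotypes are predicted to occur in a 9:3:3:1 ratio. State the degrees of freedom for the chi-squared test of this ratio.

3

A goodness-of-fit test with 4 phenotype classes has df = 4 − 1 = 3.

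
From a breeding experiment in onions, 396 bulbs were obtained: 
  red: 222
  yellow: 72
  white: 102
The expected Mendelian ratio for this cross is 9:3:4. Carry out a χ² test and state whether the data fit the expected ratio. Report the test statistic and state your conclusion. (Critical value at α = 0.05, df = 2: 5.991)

The 9:3:4 ratio has 16 parts, so with N = 396 the expected counts are:
  red: 396 × 9/16 = 222.75
  yellow: 396 × 3/16 = 74.25
  white: 396 × 4/16 = 99
χ² = Σ (O − E)² / E
  red: (222 − 222.75)² / 222.75 = 0.0025
  yellow: (72 − 74.25)² / 74.25 = 0.0682
  white: (102 − 99)² / 99 = 0.0909
χ² = 0.0025 + 0.0682 + 0.0909 = 0.1616 ≈ 0.162
Degrees of freedom = 3 − 1 = 2; critical value at α = 0.05 is 5.991.
Since 0.162 < 5.991, we fail to reject the null hypothesis — the data are consistent with the 9:3:4 ratio.

0.162; consistent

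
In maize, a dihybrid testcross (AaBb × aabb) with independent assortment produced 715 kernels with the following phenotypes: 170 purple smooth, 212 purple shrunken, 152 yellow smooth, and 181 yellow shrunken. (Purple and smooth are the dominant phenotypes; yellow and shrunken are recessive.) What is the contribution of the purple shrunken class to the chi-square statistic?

A dihybrid testcross with independent assortment gives a 1:1:1:1 ratio.
The 1:1:1:1 ratio has 4 parts, so with N = 715 the expected counts are:
  purple smooth: 715 × 1/4 = 178.75
  purple shrunken: 715 × 1/4 = 178.75
  yellow smooth: 715 × 1/4 = 178.75
  yellow shrunken: 715 × 1/4 = 178.75
Contribution of purple shrunken: (212 − 178.75)² / 178.75 = 6.1850

6.185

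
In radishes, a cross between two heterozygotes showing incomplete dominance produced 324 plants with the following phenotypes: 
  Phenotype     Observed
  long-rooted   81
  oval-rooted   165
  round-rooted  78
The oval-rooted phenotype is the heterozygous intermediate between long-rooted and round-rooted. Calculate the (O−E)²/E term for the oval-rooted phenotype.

With incomplete dominance, a heterozygote × heterozygote cross gives a 1:2:1 phenotypic ratio.
Under the 1:2:1 hypothesis (Σ ratio = 4, N = 324):
  long-rooted: 324 × 1/4 = 81
  oval-rooted: 324 × 2/4 = 162
  round-rooted: 324 × 1/4 = 81
Contribution of oval-rooted: (165 − 162)² / 162 = 0.0556

0.056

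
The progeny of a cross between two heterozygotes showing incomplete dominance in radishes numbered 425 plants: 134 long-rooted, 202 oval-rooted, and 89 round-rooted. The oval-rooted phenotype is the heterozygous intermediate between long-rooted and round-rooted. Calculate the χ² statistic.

10.567

With incomplete dominance, a heterozygote × heterozygote cross gives a 1:2:1 phenotypic ratio.
Total ratio parts = 4. Expected numbers out of 425:
  long-rooted: 425 × 1/4 = 106.25
  oval-rooted: 425 × 2/4 = 212.5
  round-rooted: 425 × 1/4 = 106.25
χ² = Σ (O − E)² / E
  long-rooted: (134 − 106.25)² / 106.25 = 7.2476
  oval-rooted: (202 − 212.5)² / 212.5 = 0.5188
  round-rooted: (89 − 106.25)² / 106.25 = 2.8006
χ² = 7.2476 + 0.5188 + 2.8006 = 10.567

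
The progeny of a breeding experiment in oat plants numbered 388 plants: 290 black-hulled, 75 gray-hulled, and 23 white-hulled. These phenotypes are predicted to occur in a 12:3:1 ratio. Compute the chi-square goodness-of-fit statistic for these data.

Total ratio parts = 16. Expected numbers out of 388:
  black-hulled: 388 × 12/16 = 291
  gray-hulled: 388 × 3/16 = 72.75
  white-hulled: 388 × 1/16 = 24.25
χ² = Σ (O − E)² / E
  black-hulled: (290 − 291)² / 291 = 0.0034
  gray-hulled: (75 − 72.75)² / 72.75 = 0.0696
  white-hulled: (23 − 24.25)² / 24.25 = 0.0644
χ² = 0.0034 + 0.0696 + 0.0644 = 0.1374 ≈ 0.137

0.137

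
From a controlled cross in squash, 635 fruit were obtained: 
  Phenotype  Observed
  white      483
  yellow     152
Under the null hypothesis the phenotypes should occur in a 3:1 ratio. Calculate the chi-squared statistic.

0.383

Total ratio parts = 4. Expected numbers out of 635:
  white: 635 × 3/4 = 476.25
  yellow: 635 × 1/4 = 158.75
χ² = Σ (O − E)² / E
  white: (483 − 476.25)² / 476.25 = 0.0957
  yellow: (152 − 158.75)² / 158.75 = 0.2870
χ² = 0.0957 + 0.2870 = 0.3827 ≈ 0.383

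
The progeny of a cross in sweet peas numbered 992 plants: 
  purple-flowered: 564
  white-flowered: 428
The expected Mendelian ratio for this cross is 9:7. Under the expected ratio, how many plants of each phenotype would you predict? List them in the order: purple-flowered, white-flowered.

Under the 9:7 hypothesis (Σ ratio = 16, N = 992):
  purple-flowered: 992 × 9/16 = 558
  white-flowered: 992 × 7/16 = 434

558, 434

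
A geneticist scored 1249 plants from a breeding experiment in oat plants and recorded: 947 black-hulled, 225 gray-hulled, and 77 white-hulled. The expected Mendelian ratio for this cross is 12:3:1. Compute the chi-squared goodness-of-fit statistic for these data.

0.487

Expected counts for N = 1249 under a 12:3:1 ratio (total parts = 16):
  black-hulled: 1249 × 12/16 = 936.75
  gray-hulled: 1249 × 3/16 = 234.1875
  white-hulled: 1249 × 1/16 = 78.0625
χ² = Σ (O − E)² / E
  black-hulled: (947 − 936.75)² / 936.75 = 0.1122
  gray-hulled: (225 − 234.1875)² / 234.1875 = 0.3604
  white-hulled: (77 − 78.0625)² / 78.0625 = 0.0145
χ² = 0.1122 + 0.3604 + 0.0145 = 0.4871 ≈ 0.487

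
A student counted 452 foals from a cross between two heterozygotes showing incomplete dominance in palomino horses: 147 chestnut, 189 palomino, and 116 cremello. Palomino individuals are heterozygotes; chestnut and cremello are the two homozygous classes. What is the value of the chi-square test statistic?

16.367

With incomplete dominance, a heterozygote × heterozygote cross gives a 1:2:1 phenotypic ratio.
Expected counts for N = 452 under a 1:2:1 ratio (total parts = 4):
  chestnut: 452 × 1/4 = 113
  palomino: 452 × 2/4 = 226
  cremello: 452 × 1/4 = 113
χ² = Σ (O − E)² / E
  chestnut: (147 − 113)² / 113 = 10.2301
  palomino: (189 − 226)² / 226 = 6.0575
  cremello: (116 − 113)² / 113 = 0.0796
χ² = 10.2301 + 6.0575 + 0.0796 = 16.3672 ≈ 16.367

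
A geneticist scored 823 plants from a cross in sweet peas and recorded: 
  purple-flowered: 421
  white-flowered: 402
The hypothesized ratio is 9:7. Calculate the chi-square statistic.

8.684

Under the 9:7 hypothesis (Σ ratio = 16, N = 823):
  purple-flowered: 823 × 9/16 = 462.9375
  white-flowered: 823 × 7/16 = 360.0625
χ² = Σ (O − E)² / E
  purple-flowered: (421 − 462.9375)² / 462.9375 = 3.7991
  white-flowered: (402 − 360.0625)² / 360.0625 = 4.8846
χ² = 3.7991 + 4.8846 = 8.6837 ≈ 8.684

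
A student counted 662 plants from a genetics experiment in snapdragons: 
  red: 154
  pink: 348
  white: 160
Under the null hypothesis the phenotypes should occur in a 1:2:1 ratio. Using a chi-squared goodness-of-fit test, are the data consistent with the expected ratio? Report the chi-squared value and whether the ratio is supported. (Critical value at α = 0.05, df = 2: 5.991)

Total ratio parts = 4. Expected numbers out of 662:
  red: 662 × 1/4 = 165.5
  pink: 662 × 2/4 = 331
  white: 662 × 1/4 = 165.5
χ² = Σ (O − E)² / E
  red: (154 − 165.5)² / 165.5 = 0.7991
  pink: (348 − 331)² / 331 = 0.8731
  white: (160 − 165.5)² / 165.5 = 0.1828
χ² = 0.7991 + 0.8731 + 0.1828 = 1.855
Degrees of freedom = 3 − 1 = 2; critical value at α = 0.05 is 5.991.
Since 1.855 < 5.991, we fail to reject the null hypothesis — the data are consistent with the 1:2:1 ratio.

1.855; consistent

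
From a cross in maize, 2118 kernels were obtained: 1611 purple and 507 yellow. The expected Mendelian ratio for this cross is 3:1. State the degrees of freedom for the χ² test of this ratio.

1

A goodness-of-fit test with 2 phenotype classes has df = 2 − 1 = 1.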